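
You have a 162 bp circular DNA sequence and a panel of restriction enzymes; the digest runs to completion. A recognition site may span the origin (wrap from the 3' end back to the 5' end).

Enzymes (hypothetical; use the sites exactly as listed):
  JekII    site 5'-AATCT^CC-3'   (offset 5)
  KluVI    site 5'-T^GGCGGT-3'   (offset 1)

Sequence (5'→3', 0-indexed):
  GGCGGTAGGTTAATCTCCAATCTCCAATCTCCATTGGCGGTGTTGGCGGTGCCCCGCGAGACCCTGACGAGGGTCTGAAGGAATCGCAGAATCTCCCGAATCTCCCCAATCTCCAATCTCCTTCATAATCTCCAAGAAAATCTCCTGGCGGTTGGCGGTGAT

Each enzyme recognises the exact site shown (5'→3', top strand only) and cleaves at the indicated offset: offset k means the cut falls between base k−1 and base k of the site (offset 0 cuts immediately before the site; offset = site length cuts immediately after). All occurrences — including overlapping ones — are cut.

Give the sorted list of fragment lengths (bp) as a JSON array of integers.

[3,5,7,7,7,7,9,9,9,9,12,12,16,50]

Scan for sites:
  JekII (AATCTCC, off=5): starts [11, 18, 25, 89, 98, 107, 114, 126, 138] → cuts [16, 23, 30, 94, 103, 112, 119, 131, 143]
  KluVI (TGGCGGT, off=1): starts [34, 43, 145, 152, 161] → cuts [0, 35, 44, 146, 153]

Pooled cuts: [0, 16, 23, 30, 35, 44, 94, 103, 112, 119, 131, 143, 146, 153]

Fragments:
  0→16: 16 bp
  16→23: 7 bp
  23→30: 7 bp
  30→35: 5 bp
  35→44: 9 bp
  44→94: 50 bp
  94→103: 9 bp
  103→112: 9 bp
  112→119: 7 bp
  119→131: 12 bp
  131→143: 12 bp
  143→146: 3 bp
  146→153: 7 bp
  153→0 (wrap): 162-153+0 = 9 bp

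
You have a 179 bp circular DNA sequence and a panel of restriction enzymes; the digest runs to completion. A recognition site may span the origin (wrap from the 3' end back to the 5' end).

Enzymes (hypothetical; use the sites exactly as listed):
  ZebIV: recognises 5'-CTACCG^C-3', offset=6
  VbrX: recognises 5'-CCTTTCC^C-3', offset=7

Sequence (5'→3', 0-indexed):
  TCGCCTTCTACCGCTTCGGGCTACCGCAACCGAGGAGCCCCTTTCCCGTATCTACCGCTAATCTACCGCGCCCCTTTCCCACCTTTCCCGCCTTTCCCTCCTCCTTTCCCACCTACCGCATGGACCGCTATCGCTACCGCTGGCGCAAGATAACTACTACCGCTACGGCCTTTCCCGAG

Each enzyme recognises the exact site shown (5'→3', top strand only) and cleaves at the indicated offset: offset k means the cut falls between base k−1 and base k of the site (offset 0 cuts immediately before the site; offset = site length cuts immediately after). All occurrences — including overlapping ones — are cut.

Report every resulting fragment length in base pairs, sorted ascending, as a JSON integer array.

[9,9,9,11,11,11,12,13,13,17,20,21,23]

Per-enzyme occurrences:
  ZebIV (CTACCGC, off=6): starts [7, 20, 51, 62, 112, 133, 156] → cuts [13, 26, 57, 68, 118, 139, 162]
  VbrX (CCTTTCCC, off=7): starts [39, 72, 81, 90, 102, 168] → cuts [46, 79, 88, 97, 109, 175]

All cut coordinates (distinct, sorted): [13, 26, 46, 57, 68, 79, 88, 97, 109, 118, 139, 162, 175]

Fragments:
  13→26: 13 bp
  26→46: 20 bp
  46→57: 11 bp
  57→68: 11 bp
  68→79: 11 bp
  79→88: 9 bp
  88→97: 9 bp
  97→109: 12 bp
  109→118: 9 bp
  118→139: 21 bp
  139→162: 23 bp
  162→175: 13 bp
  175→13 (wrap): 179-175+13 = 17 bp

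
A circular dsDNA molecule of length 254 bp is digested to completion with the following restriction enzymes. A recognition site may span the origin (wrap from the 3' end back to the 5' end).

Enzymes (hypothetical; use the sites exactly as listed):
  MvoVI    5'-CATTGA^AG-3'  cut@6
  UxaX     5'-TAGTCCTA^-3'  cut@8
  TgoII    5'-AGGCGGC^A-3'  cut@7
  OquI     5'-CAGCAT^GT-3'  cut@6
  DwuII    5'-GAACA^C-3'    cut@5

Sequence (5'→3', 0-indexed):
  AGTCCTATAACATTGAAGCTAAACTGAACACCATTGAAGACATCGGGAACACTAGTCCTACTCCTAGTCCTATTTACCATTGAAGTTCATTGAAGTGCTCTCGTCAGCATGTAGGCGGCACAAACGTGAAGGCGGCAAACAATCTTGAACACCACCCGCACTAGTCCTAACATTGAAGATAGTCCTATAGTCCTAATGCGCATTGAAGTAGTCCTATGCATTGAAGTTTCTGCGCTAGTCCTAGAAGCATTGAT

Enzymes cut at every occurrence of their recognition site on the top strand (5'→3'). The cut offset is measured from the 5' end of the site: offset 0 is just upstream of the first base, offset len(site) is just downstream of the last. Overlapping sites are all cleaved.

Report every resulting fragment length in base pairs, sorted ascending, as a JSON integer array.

[7,7,8,8,9,9,9,10,10,11,11,11,12,14,14,15,17,17,18,18,19]

Site scan:
  MvoVI CATTGAAG/6: at [10, 31, 77, 87, 170, 200, 218] ⇒ [16, 37, 83, 93, 176, 206, 224]
  UxaX TAGTCCTA/8: at [52, 64, 161, 179, 187, 208, 235, 253] ⇒ [7, 60, 72, 169, 187, 195, 216, 243]
  TgoII AGGCGGCA/7: at [112, 129] ⇒ [119, 136]
  OquI CAGCATGT/6: at [104] ⇒ [110]
  DwuII GAACAC/5: at [25, 46, 146] ⇒ [30, 51, 151]

All cut coordinates (distinct, sorted): [7, 16, 30, 37, 51, 60, 72, 83, 93, 110, 119, 136, 151, 169, 176, 187, 195, 206, 216, 224, 243]

Fragments:
  7→16: 9 bp
  16→30: 14 bp
  30→37: 7 bp
  37→51: 14 bp
  51→60: 9 bp
  60→72: 12 bp
  72→83: 11 bp
  83→93: 10 bp
  93→110: 17 bp
  110→119: 9 bp
  119→136: 17 bp
  136→151: 15 bp
  151→169: 18 bp
  169→176: 7 bp
  176→187: 11 bp
  187→195: 8 bp
  195→206: 11 bp
  206→216: 10 bp
  216→224: 8 bp
  224→243: 19 bp
  243→7 (wrap): 254-243+7 = 18 bp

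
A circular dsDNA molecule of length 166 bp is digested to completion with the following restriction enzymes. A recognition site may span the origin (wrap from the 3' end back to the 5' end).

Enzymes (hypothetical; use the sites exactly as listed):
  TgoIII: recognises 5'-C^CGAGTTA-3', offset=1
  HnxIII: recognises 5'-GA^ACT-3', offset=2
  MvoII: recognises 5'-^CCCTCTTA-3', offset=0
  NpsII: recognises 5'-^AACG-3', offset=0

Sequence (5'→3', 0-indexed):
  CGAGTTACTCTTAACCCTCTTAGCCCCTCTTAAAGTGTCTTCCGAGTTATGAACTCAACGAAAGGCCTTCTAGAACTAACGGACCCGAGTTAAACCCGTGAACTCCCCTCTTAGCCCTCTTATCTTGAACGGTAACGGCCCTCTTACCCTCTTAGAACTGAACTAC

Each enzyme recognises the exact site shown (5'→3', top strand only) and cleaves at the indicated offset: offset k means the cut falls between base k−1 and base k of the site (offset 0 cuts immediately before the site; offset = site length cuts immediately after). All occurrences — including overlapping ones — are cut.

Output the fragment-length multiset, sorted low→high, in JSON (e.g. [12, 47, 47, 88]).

[3,4,4,5,5,5,6,8,8,9,10,10,10,13,14,16,18,18]

Scan for sites:
  TgoIII (CCGAGTTA, off=1): starts [41, 84, 165] → cuts [0, 42, 85]
  HnxIII (GAACT, off=2): starts [50, 72, 99, 154, 159] → cuts [52, 74, 101, 156, 161]
  MvoII (CCCTCTTA, off=0): starts [14, 24, 105, 114, 138, 146] → cuts [14, 24, 105, 114, 138, 146]
  NpsII (AACG, off=0): starts [56, 77, 127, 133] → cuts [56, 77, 127, 133]

Pooled cuts: [0, 14, 24, 42, 52, 56, 74, 77, 85, 101, 105, 114, 127, 133, 138, 146, 156, 161]

Fragments:
  0→14: 14 bp
  14→24: 10 bp
  24→42: 18 bp
  42→52: 10 bp
  52→56: 4 bp
  56→74: 18 bp
  74→77: 3 bp
  77→85: 8 bp
  85→101: 16 bp
  101→105: 4 bp
  105→114: 9 bp
  114→127: 13 bp
  127→133: 6 bp
  133→138: 5 bp
  138→146: 8 bp
  146→156: 10 bp
  156→161: 5 bp
  161→0 (wrap): 166-161+0 = 5 bp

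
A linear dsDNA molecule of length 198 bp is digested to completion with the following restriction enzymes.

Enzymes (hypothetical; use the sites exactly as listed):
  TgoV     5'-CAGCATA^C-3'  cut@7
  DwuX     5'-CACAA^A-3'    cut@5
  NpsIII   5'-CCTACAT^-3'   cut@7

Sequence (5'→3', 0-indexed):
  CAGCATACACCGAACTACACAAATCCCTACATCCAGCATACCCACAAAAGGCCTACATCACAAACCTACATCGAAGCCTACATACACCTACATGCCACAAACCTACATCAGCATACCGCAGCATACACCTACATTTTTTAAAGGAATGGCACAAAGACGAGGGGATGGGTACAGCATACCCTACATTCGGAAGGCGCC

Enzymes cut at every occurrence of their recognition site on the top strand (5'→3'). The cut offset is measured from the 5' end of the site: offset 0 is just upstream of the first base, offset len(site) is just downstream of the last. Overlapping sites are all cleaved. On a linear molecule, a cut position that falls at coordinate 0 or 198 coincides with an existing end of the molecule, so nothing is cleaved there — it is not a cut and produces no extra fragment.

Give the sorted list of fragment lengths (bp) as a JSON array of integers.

[5,7,7,7,7,8,8,8,8,9,10,10,10,11,12,12,15,20,24]

Site scan:
  TgoV CAGCATAC/7: at [0, 33, 108, 118, 171] ⇒ [7, 40, 115, 125, 178]
  DwuX CACAAA/5: at [17, 42, 58, 95, 149] ⇒ [22, 47, 63, 100, 154]
  NpsIII CCTACAT/7: at [25, 51, 64, 76, 86, 101, 127, 179] ⇒ [32, 58, 71, 83, 93, 108, 134, 186]

All cut coordinates (distinct, sorted): [7, 22, 32, 40, 47, 58, 63, 71, 83, 93, 100, 108, 115, 125, 134, 154, 178, 186]

Fragments:
  [0,7): 7 bp
  [7,22): 15 bp
  [22,32): 10 bp
  [32,40): 8 bp
  [40,47): 7 bp
  [47,58): 11 bp
  [58,63): 5 bp
  [63,71): 8 bp
  [71,83): 12 bp
  [83,93): 10 bp
  [93,100): 7 bp
  [100,108): 8 bp
  [108,115): 7 bp
  [115,125): 10 bp
  [125,134): 9 bp
  [134,154): 20 bp
  [154,178): 24 bp
  [178,186): 8 bp
  [186,198): 12 bp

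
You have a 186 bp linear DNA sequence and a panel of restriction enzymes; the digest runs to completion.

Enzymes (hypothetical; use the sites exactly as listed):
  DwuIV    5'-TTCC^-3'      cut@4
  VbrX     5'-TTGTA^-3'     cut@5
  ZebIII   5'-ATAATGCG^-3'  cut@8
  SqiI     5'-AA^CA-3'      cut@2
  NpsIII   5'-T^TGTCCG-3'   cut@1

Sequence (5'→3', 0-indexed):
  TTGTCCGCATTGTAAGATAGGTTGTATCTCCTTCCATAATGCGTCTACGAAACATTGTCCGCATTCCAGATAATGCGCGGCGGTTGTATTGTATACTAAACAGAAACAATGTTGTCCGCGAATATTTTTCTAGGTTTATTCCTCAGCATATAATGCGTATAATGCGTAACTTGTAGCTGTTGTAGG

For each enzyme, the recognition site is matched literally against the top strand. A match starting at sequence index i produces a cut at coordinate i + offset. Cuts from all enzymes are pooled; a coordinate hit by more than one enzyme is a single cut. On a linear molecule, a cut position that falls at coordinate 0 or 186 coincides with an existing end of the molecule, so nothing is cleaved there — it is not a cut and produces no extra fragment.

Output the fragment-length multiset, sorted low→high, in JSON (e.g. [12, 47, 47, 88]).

Site scan:
  DwuIV (TTCC, off=4): starts [31, 63, 138] → cuts [35, 67, 142]
  VbrX (TTGTA, off=5): starts [9, 21, 83, 88, 170, 179] → cuts [14, 26, 88, 93, 175, 184]
  ZebIII (ATAATGCG, off=8): starts [35, 69, 149, 158] → cuts [43, 77, 157, 166]
  SqiI (AACA, off=2): starts [50, 98, 104] → cuts [52, 100, 106]
  NpsIII (TTGTCCG, off=1): starts [0, 54, 111] → cuts [1, 55, 112]

Pooled cuts: [1, 14, 26, 35, 43, 52, 55, 67, 77, 88, 93, 100, 106, 112, 142, 157, 166, 175, 184]

Fragment lengths:
  [0,1): 1 bp
  [1,14): 13 bp
  [14,26): 12 bp
  [26,35): 9 bp
  [35,43): 8 bp
  [43,52): 9 bp
  [52,55): 3 bp
  [55,67): 12 bp
  [67,77): 10 bp
  [77,88): 11 bp
  [88,93): 5 bp
  [93,100): 7 bp
  [100,106): 6 bp
  [106,112): 6 bp
  [112,142): 30 bp
  [142,157): 15 bp
  [157,166): 9 bp
  [166,175): 9 bp
  [175,184): 9 bp
  [184,186): 2 bp

[1,2,3,5,6,6,7,8,9,9,9,9,9,10,11,12,12,13,15,30]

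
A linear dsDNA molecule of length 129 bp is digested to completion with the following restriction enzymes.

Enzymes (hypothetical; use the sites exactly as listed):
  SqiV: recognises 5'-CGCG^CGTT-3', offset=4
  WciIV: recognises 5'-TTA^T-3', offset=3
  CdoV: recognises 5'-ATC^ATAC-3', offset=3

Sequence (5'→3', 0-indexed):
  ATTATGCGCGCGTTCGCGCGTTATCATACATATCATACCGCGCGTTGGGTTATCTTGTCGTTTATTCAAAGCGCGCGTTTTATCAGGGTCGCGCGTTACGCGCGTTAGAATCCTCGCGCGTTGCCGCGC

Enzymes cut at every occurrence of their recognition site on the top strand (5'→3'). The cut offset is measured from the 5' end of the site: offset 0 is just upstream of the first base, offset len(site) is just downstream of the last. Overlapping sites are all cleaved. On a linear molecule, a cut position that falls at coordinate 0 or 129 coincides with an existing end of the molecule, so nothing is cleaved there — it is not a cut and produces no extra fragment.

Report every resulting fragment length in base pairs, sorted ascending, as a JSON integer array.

Per-enzyme occurrences:
  SqiV (CGCGCGTT, off=4): starts [6, 14, 38, 71, 89, 98, 114] → cuts [10, 18, 42, 75, 93, 102, 118]
  WciIV (TTAT, off=3): starts [1, 20, 49, 61, 79] → cuts [4, 23, 52, 64, 82]
  CdoV (ATCATAC, off=3): starts [22, 31] → cuts [25, 34]

All cut coordinates (distinct, sorted): [4, 10, 18, 23, 25, 34, 42, 52, 64, 75, 82, 93, 102, 118]

Fragments:
  [0,4): 4 bp
  [4,10): 6 bp
  [10,18): 8 bp
  [18,23): 5 bp
  [23,25): 2 bp
  [25,34): 9 bp
  [34,42): 8 bp
  [42,52): 10 bp
  [52,64): 12 bp
  [64,75): 11 bp
  [75,82): 7 bp
  [82,93): 11 bp
  [93,102): 9 bp
  [102,118): 16 bp
  [118,129): 11 bp

[2,4,5,6,7,8,8,9,9,10,11,11,11,12,16]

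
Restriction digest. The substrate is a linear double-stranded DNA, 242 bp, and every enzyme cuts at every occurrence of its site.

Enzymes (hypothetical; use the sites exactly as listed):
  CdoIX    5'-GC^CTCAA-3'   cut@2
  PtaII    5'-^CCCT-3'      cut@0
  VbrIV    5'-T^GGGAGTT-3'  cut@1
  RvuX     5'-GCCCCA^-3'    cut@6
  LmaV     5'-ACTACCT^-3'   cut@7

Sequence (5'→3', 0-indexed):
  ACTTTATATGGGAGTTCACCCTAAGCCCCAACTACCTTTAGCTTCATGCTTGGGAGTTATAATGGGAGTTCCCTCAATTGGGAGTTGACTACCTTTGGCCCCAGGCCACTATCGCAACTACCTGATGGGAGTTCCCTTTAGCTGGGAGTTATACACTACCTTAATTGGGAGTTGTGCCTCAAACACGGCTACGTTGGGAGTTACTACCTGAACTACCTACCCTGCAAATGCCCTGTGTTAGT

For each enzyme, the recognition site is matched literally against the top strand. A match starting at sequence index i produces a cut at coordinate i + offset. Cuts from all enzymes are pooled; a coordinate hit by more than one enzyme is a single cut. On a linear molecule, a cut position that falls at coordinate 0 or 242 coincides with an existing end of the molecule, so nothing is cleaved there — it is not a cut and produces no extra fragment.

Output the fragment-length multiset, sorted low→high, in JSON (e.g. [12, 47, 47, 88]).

[1,3,5,7,7,7,9,9,9,9,9,10,11,11,12,12,12,14,14,15,18,18,20]

Scan for sites:
  CdoIX (GCCTCAA, off=2): starts [175] → cuts [177]
  PtaII (CCCT, off=0): starts [18, 70, 133, 219, 230] → cuts [18, 70, 133, 219, 230]
  VbrIV (TGGGAGTT, off=1): starts [8, 50, 62, 78, 125, 142, 165, 194] → cuts [9, 51, 63, 79, 126, 143, 166, 195]
  RvuX (GCCCCA, off=6): starts [24, 97] → cuts [30, 103]
  LmaV (ACTACCT, off=7): starts [30, 87, 116, 154, 202, 211] → cuts [37, 94, 123, 161, 209, 218]

All cut coordinates (distinct, sorted): [9, 18, 30, 37, 51, 63, 70, 79, 94, 103, 123, 126, 133, 143, 161, 166, 177, 195, 209, 218, 219, 230]

Fragment lengths:
  [0,9): 9 bp
  [9,18): 9 bp
  [18,30): 12 bp
  [30,37): 7 bp
  [37,51): 14 bp
  [51,63): 12 bp
  [63,70): 7 bp
  [70,79): 9 bp
  [79,94): 15 bp
  [94,103): 9 bp
  [103,123): 20 bp
  [123,126): 3 bp
  [126,133): 7 bp
  [133,143): 10 bp
  [143,161): 18 bp
  [161,166): 5 bp
  [166,177): 11 bp
  [177,195): 18 bp
  [195,209): 14 bp
  [209,218): 9 bp
  [218,219): 1 bp
  [219,230): 11 bp
  [230,242): 12 bp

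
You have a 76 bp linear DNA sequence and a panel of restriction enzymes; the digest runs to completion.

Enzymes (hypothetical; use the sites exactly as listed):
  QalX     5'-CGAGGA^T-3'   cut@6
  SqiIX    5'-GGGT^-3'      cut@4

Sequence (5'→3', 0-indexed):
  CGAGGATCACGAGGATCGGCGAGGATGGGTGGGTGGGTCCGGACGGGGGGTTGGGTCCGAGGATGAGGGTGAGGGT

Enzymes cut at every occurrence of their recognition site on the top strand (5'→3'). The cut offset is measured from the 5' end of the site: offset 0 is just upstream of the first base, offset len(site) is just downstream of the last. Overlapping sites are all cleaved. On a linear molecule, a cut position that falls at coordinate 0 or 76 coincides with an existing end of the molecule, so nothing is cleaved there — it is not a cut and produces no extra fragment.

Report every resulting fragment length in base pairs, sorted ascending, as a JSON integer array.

Per-enzyme occurrences:
  QalX CGAGGAT/6: at [0, 9, 19, 57] ⇒ [6, 15, 25, 63]
  SqiIX GGGT/4: at [26, 30, 34, 47, 52, 66, 72] ⇒ [30, 34, 38, 51, 56, 70] (position 76 is a terminus of the linear molecule — no cut)

All cut coordinates (distinct, sorted): [6, 15, 25, 30, 34, 38, 51, 56, 63, 70]

Fragment lengths:
  [0,6): 6 bp
  [6,15): 9 bp
  [15,25): 10 bp
  [25,30): 5 bp
  [30,34): 4 bp
  [34,38): 4 bp
  [38,51): 13 bp
  [51,56): 5 bp
  [56,63): 7 bp
  [63,70): 7 bp
  [70,76): 6 bp

[4,4,5,5,6,6,7,7,9,10,13]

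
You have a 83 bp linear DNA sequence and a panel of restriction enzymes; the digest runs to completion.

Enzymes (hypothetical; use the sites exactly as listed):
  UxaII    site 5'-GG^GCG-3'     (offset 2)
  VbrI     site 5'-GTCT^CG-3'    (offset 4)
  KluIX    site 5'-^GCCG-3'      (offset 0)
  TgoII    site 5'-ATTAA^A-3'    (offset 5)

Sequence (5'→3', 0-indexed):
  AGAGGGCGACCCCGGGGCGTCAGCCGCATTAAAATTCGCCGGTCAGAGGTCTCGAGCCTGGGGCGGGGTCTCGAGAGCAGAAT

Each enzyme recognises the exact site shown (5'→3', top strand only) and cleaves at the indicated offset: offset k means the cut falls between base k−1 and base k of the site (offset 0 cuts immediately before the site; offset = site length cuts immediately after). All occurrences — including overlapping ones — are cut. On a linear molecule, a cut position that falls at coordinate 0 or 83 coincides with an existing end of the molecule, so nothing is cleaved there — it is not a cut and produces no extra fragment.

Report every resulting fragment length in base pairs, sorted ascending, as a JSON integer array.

Per-enzyme occurrences:
  UxaII GGGCG/2: at [3, 14, 60] ⇒ [5, 16, 62]
  VbrI GTCTCG/4: at [48, 67] ⇒ [52, 71]
  KluIX GCCG/0: at [22, 37] ⇒ [22, 37]
  TgoII ATTAAA/5: at [27] ⇒ [32]

All cut coordinates (distinct, sorted): [5, 16, 22, 32, 37, 52, 62, 71]

Fragment lengths:
  [0,5): 5 bp
  [5,16): 11 bp
  [16,22): 6 bp
  [22,32): 10 bp
  [32,37): 5 bp
  [37,52): 15 bp
  [52,62): 10 bp
  [62,71): 9 bp
  [71,83): 12 bp

[5,5,6,9,10,10,11,12,15]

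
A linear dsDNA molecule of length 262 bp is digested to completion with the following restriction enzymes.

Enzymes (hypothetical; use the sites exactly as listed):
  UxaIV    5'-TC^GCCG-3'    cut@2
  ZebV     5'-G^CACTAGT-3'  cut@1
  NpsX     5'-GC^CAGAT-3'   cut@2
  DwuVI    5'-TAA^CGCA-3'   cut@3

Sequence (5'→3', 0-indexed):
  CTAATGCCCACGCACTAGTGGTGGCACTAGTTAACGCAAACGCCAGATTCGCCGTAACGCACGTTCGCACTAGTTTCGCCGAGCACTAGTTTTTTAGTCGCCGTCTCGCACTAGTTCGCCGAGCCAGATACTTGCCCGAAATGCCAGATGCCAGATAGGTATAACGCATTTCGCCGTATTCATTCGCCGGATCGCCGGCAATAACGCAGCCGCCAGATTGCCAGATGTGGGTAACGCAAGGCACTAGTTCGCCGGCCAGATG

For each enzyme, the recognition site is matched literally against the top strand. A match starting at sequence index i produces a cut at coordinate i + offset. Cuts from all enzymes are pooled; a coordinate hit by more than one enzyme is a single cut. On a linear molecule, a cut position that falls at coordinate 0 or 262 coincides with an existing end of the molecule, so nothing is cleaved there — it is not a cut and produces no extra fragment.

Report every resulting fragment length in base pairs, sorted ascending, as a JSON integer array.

Site scan:
  UxaIV TCGCCG/2: at [48, 75, 97, 115, 170, 183, 191, 248] ⇒ [50, 77, 99, 117, 172, 185, 193, 250]
  ZebV GCACTAGT/1: at [11, 23, 66, 82, 107, 240] ⇒ [12, 24, 67, 83, 108, 241]
  NpsX GCCAGAT/2: at [41, 122, 142, 149, 211, 219, 254] ⇒ [43, 124, 144, 151, 213, 221, 256]
  DwuVI TAACGCA/3: at [31, 54, 161, 201, 231] ⇒ [34, 57, 164, 204, 234]

Pooled cuts: [12, 24, 34, 43, 50, 57, 67, 77, 83, 99, 108, 117, 124, 144, 151, 164, 172, 185, 193, 204, 213, 221, 234, 241, 250, 256]

Fragments:
  [0,12): 12 bp
  [12,24): 12 bp
  [24,34): 10 bp
  [34,43): 9 bp
  [43,50): 7 bp
  [50,57): 7 bp
  [57,67): 10 bp
  [67,77): 10 bp
  [77,83): 6 bp
  [83,99): 16 bp
  [99,108): 9 bp
  [108,117): 9 bp
  [117,124): 7 bp
  [124,144): 20 bp
  [144,151): 7 bp
  [151,164): 13 bp
  [164,172): 8 bp
  [172,185): 13 bp
  [185,193): 8 bp
  [193,204): 11 bp
  [204,213): 9 bp
  [213,221): 8 bp
  [221,234): 13 bp
  [234,241): 7 bp
  [241,250): 9 bp
  [250,256): 6 bp
  [256,262): 6 bp

[6,6,6,7,7,7,7,7,8,8,8,9,9,9,9,9,10,10,10,11,12,12,13,13,13,16,20]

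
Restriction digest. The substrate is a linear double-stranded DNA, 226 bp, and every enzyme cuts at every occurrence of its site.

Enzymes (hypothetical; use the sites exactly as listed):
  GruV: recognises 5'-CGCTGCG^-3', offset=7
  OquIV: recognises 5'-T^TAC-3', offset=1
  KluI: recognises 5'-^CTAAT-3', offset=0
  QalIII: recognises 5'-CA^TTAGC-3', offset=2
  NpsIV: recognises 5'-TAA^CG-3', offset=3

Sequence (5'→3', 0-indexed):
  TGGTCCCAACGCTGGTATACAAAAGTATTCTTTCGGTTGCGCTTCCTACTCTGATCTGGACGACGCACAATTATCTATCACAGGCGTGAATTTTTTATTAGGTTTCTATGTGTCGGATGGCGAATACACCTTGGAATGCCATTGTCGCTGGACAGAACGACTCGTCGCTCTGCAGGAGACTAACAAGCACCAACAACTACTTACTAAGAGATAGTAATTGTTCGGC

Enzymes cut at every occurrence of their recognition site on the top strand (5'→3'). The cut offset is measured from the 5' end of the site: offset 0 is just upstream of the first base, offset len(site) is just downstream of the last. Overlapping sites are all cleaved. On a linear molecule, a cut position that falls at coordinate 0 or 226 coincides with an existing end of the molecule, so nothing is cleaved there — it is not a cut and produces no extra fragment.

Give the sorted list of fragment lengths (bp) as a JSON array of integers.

[25,201]

Site scan:
  GruV (CGCTGCG, off=7): no sites
  OquIV (TTAC, off=1): starts [200] → cuts [201]
  KluI (CTAAT, off=0): no sites
  QalIII (CATTAGC, off=2): no sites
  NpsIV (TAACG, off=3): no sites

All cut coordinates (distinct, sorted): [201]

Fragment lengths:
  [0,201): 201 bp
  [201,226): 25 bp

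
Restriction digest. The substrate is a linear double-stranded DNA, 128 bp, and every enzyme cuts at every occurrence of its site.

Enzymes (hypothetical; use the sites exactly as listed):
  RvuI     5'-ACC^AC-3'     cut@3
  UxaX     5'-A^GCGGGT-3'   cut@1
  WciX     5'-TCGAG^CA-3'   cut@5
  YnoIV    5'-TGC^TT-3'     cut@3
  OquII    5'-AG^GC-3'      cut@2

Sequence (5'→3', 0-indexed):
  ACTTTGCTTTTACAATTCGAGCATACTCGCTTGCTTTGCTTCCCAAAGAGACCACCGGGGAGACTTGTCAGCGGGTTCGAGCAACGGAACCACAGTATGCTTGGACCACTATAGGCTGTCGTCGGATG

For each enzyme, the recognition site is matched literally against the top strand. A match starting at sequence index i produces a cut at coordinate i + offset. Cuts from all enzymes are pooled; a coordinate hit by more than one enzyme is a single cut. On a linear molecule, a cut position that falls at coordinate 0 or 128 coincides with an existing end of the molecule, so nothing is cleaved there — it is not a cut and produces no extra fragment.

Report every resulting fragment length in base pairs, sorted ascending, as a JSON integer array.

[5,7,7,7,9,10,11,13,14,14,14,17]

Scan for sites:
  RvuI (ACCAC, off=3): starts [50, 88, 104] → cuts [53, 91, 107]
  UxaX (AGCGGGT, off=1): starts [69] → cuts [70]
  WciX (TCGAGCA, off=5): starts [16, 76] → cuts [21, 81]
  YnoIV (TGCTT, off=3): starts [4, 31, 36, 97] → cuts [7, 34, 39, 100]
  OquII (AGGC, off=2): starts [112] → cuts [114]

All cut coordinates (distinct, sorted): [7, 21, 34, 39, 53, 70, 81, 91, 100, 107, 114]

Fragments:
  [0,7): 7 bp
  [7,21): 14 bp
  [21,34): 13 bp
  [34,39): 5 bp
  [39,53): 14 bp
  [53,70): 17 bp
  [70,81): 11 bp
  [81,91): 10 bp
  [91,100): 9 bp
  [100,107): 7 bp
  [107,114): 7 bp
  [114,128): 14 bp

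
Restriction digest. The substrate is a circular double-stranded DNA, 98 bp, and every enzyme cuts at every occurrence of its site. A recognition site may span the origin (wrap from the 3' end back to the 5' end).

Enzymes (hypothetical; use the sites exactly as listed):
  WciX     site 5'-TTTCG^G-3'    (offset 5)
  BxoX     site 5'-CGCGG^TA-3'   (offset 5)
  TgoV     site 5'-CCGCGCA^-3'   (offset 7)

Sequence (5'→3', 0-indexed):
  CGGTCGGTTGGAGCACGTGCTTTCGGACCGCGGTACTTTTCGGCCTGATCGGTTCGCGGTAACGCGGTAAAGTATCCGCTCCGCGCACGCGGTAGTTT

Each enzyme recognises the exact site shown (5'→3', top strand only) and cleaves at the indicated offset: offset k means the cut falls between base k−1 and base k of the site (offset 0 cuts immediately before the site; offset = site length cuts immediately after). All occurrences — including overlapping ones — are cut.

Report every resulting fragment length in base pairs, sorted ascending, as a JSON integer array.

Scan for sites:
  WciX (TTTCGG, off=5): starts [20, 37, 95] → cuts [2, 25, 42]
  BxoX (CGCGGTA, off=5): starts [28, 54, 62, 87] → cuts [33, 59, 67, 92]
  TgoV (CCGCGCA, off=7): starts [80] → cuts [87]

All cut coordinates (distinct, sorted): [2, 25, 33, 42, 59, 67, 87, 92]

Fragment lengths:
  2→25: 23 bp
  25→33: 8 bp
  33→42: 9 bp
  42→59: 17 bp
  59→67: 8 bp
  67→87: 20 bp
  87→92: 5 bp
  92→2 (wrap): 98-92+2 = 8 bp

[5,8,8,8,9,17,20,23]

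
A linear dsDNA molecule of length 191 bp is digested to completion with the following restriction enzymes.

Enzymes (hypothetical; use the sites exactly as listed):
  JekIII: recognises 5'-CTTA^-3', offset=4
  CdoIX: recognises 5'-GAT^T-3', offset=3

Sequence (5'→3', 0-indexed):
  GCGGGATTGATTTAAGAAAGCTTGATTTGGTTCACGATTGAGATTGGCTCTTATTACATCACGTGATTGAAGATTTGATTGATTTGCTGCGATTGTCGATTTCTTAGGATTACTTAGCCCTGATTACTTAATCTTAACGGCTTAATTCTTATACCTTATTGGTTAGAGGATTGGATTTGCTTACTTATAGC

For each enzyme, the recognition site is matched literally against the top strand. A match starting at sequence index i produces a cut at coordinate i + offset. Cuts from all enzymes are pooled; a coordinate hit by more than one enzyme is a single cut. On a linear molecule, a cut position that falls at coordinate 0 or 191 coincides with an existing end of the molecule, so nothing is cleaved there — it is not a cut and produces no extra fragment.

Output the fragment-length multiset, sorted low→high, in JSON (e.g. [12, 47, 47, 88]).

Scan for sites:
  JekIII (CTTA, off=4): starts [49, 102, 112, 126, 132, 140, 147, 154, 179, 183] → cuts [53, 106, 116, 130, 136, 144, 151, 158, 183, 187]
  CdoIX (GATT, off=3): starts [4, 8, 23, 35, 41, 64, 71, 76, 80, 90, 97, 107, 121, 168, 173] → cuts [7, 11, 26, 38, 44, 67, 74, 79, 83, 93, 100, 110, 124, 171, 176]

Pooled cuts: [7, 11, 26, 38, 44, 53, 67, 74, 79, 83, 93, 100, 106, 110, 116, 124, 130, 136, 144, 151, 158, 171, 176, 183, 187]

Fragment lengths:
  [0,7): 7 bp
  [7,11): 4 bp
  [11,26): 15 bp
  [26,38): 12 bp
  [38,44): 6 bp
  [44,53): 9 bp
  [53,67): 14 bp
  [67,74): 7 bp
  [74,79): 5 bp
  [79,83): 4 bp
  [83,93): 10 bp
  [93,100): 7 bp
  [100,106): 6 bp
  [106,110): 4 bp
  [110,116): 6 bp
  [116,124): 8 bp
  [124,130): 6 bp
  [130,136): 6 bp
  [136,144): 8 bp
  [144,151): 7 bp
  [151,158): 7 bp
  [158,171): 13 bp
  [171,176): 5 bp
  [176,183): 7 bp
  [183,187): 4 bp
  [187,191): 4 bp

[4,4,4,4,4,5,5,6,6,6,6,6,7,7,7,7,7,7,8,8,9,10,12,13,14,15]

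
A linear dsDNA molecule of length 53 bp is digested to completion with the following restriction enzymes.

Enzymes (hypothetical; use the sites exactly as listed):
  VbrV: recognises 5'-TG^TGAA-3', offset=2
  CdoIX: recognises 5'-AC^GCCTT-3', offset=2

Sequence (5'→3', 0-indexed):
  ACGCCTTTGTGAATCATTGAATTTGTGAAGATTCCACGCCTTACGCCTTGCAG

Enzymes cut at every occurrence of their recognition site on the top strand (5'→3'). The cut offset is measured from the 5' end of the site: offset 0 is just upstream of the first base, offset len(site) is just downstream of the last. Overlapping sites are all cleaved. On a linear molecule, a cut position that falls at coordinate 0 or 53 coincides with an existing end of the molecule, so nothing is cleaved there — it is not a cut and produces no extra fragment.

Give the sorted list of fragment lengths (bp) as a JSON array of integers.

[2,7,7,9,12,16]

Site scan:
  VbrV TGTGAA/2: at [7, 23] ⇒ [9, 25]
  CdoIX ACGCCTT/2: at [0, 35, 42] ⇒ [2, 37, 44]

Pooled cuts: [2, 9, 25, 37, 44]

Fragment lengths:
  [0,2): 2 bp
  [2,9): 7 bp
  [9,25): 16 bp
  [25,37): 12 bp
  [37,44): 7 bp
  [44,53): 9 bp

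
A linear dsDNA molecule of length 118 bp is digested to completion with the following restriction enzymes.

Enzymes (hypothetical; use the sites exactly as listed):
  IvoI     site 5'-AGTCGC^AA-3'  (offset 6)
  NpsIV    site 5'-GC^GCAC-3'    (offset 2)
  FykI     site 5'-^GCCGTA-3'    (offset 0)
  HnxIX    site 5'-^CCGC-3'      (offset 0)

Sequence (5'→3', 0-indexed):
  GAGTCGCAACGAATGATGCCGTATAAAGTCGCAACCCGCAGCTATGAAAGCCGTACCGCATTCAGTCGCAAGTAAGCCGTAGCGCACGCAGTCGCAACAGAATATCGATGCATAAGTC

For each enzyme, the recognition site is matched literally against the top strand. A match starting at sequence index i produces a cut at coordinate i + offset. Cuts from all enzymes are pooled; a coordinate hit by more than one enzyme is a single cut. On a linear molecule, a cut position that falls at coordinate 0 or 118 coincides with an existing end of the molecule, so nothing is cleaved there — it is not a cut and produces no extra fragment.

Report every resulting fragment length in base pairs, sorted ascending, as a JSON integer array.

Scan for sites:
  IvoI AGTCGCAA/6: at [1, 26, 63, 89] ⇒ [7, 32, 69, 95]
  NpsIV GCGCAC/2: at [81] ⇒ [83]
  FykI GCCGTA/0: at [17, 49, 75] ⇒ [17, 49, 75]
  HnxIX CCGC/0: at [35, 55] ⇒ [35, 55]

Pooled cuts: [7, 17, 32, 35, 49, 55, 69, 75, 83, 95]

Fragments:
  [0,7): 7 bp
  [7,17): 10 bp
  [17,32): 15 bp
  [32,35): 3 bp
  [35,49): 14 bp
  [49,55): 6 bp
  [55,69): 14 bp
  [69,75): 6 bp
  [75,83): 8 bp
  [83,95): 12 bp
  [95,118): 23 bp

[3,6,6,7,8,10,12,14,14,15,23]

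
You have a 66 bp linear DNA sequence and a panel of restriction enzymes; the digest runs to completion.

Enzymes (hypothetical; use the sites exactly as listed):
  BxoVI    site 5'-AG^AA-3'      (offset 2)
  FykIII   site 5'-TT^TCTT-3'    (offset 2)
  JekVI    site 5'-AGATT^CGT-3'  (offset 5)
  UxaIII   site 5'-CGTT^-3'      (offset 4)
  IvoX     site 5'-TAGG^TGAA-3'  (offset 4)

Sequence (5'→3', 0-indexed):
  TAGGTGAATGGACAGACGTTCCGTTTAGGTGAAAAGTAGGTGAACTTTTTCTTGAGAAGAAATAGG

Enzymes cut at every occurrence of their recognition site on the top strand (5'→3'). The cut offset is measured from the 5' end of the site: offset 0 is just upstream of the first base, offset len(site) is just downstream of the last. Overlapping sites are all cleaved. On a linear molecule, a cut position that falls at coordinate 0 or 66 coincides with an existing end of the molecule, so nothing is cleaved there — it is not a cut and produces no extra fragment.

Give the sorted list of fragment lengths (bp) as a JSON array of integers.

[3,4,4,5,7,7,9,11,16]

Scan for sites:
  BxoVI AGAA/2: at [54, 57] ⇒ [56, 59]
  FykIII TTTCTT/2: at [47] ⇒ [49]
  JekVI (AGATTCGT, off=5): no sites
  UxaIII CGTT/4: at [16, 21] ⇒ [20, 25]
  IvoX TAGGTGAA/4: at [0, 25, 36] ⇒ [4, 29, 40]

Pooled cuts: [4, 20, 25, 29, 40, 49, 56, 59]

Fragments:
  [0,4): 4 bp
  [4,20): 16 bp
  [20,25): 5 bp
  [25,29): 4 bp
  [29,40): 11 bp
  [40,49): 9 bp
  [49,56): 7 bp
  [56,59): 3 bp
  [59,66): 7 bp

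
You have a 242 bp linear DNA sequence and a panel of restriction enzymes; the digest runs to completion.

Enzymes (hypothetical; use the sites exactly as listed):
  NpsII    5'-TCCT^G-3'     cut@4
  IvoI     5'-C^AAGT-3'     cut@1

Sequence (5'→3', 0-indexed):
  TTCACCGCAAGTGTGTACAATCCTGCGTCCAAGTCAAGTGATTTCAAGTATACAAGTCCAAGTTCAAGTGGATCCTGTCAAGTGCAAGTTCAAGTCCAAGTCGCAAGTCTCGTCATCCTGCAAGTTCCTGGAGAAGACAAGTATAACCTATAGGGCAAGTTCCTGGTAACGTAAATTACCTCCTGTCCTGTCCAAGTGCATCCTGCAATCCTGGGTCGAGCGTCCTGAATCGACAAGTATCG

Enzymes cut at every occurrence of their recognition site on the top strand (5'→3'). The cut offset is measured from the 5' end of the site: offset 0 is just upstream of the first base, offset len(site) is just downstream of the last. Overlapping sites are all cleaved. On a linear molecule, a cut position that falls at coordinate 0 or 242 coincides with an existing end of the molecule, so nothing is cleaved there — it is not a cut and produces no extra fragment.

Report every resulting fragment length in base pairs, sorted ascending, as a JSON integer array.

[2,3,4,5,5,6,6,6,6,6,6,7,8,8,8,8,8,8,8,9,10,11,11,14,15,16,18,20]

Scan for sites:
  NpsII (TCCTG, off=4): starts [20, 72, 115, 125, 160, 180, 185, 200, 208, 222] → cuts [24, 76, 119, 129, 164, 184, 189, 204, 212, 226]
  IvoI (CAAGT, off=1): starts [7, 29, 34, 44, 52, 58, 64, 78, 84, 90, 96, 103, 120, 137, 155, 192, 233] → cuts [8, 30, 35, 45, 53, 59, 65, 79, 85, 91, 97, 104, 121, 138, 156, 193, 234]

Pooled cuts: [8, 24, 30, 35, 45, 53, 59, 65, 76, 79, 85, 91, 97, 104, 119, 121, 129, 138, 156, 164, 184, 189, 193, 204, 212, 226, 234]

Fragments:
  [0,8): 8 bp
  [8,24): 16 bp
  [24,30): 6 bp
  [30,35): 5 bp
  [35,45): 10 bp
  [45,53): 8 bp
  [53,59): 6 bp
  [59,65): 6 bp
  [65,76): 11 bp
  [76,79): 3 bp
  [79,85): 6 bp
  [85,91): 6 bp
  [91,97): 6 bp
  [97,104): 7 bp
  [104,119): 15 bp
  [119,121): 2 bp
  [121,129): 8 bp
  [129,138): 9 bp
  [138,156): 18 bp
  [156,164): 8 bp
  [164,184): 20 bp
  [184,189): 5 bp
  [189,193): 4 bp
  [193,204): 11 bp
  [204,212): 8 bp
  [212,226): 14 bp
  [226,234): 8 bp
  [234,242): 8 bp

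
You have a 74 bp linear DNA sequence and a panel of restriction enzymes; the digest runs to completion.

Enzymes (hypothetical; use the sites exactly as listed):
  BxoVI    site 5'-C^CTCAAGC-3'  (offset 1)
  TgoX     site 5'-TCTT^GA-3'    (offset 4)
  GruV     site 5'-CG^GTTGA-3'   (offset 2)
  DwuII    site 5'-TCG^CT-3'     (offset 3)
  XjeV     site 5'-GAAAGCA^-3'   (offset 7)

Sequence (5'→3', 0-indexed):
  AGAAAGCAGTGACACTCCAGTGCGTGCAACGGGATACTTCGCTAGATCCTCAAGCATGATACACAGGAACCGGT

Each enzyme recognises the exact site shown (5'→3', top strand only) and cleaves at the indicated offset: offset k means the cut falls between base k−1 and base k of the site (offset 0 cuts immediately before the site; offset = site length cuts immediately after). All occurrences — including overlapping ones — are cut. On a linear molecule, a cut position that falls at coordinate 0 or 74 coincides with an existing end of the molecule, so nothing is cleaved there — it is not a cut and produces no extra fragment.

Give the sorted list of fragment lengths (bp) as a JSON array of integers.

Per-enzyme occurrences:
  BxoVI (CCTCAAGC, off=1): starts [47] → cuts [48]
  TgoX (TCTTGA, off=4): no sites
  GruV (CGGTTGA, off=2): no sites
  DwuII (TCGCT, off=3): starts [38] → cuts [41]
  XjeV (GAAAGCA, off=7): starts [1] → cuts [8]

Pooled cuts: [8, 41, 48]

Fragments:
  [0,8): 8 bp
  [8,41): 33 bp
  [41,48): 7 bp
  [48,74): 26 bp

[7,8,26,33]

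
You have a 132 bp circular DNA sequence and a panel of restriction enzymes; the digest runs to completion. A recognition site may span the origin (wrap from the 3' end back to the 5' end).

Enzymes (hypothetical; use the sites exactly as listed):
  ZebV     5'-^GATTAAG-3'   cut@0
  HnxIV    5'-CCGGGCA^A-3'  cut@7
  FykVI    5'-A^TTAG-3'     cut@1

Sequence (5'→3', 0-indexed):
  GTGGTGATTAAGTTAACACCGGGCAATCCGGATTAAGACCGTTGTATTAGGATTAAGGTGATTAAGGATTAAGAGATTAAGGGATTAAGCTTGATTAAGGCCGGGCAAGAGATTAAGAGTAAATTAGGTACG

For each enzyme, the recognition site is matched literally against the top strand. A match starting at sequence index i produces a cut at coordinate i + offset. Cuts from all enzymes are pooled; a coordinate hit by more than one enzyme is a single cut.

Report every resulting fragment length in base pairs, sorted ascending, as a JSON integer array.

[3,4,5,7,8,8,9,10,13,14,15,16,20]

Scan for sites:
  ZebV GATTAAG/0: at [5, 30, 50, 59, 66, 74, 82, 92, 110] ⇒ [5, 30, 50, 59, 66, 74, 82, 92, 110]
  HnxIV CCGGGCAA/7: at [18, 100] ⇒ [25, 107]
  FykVI ATTAG/1: at [45, 122] ⇒ [46, 123]

Pooled cuts: [5, 25, 30, 46, 50, 59, 66, 74, 82, 92, 107, 110, 123]

Fragment lengths:
  5→25: 20 bp
  25→30: 5 bp
  30→46: 16 bp
  46→50: 4 bp
  50→59: 9 bp
  59→66: 7 bp
  66→74: 8 bp
  74→82: 8 bp
  82→92: 10 bp
  92→107: 15 bp
  107→110: 3 bp
  110→123: 13 bp
  123→5 (wrap): 132-123+5 = 14 bp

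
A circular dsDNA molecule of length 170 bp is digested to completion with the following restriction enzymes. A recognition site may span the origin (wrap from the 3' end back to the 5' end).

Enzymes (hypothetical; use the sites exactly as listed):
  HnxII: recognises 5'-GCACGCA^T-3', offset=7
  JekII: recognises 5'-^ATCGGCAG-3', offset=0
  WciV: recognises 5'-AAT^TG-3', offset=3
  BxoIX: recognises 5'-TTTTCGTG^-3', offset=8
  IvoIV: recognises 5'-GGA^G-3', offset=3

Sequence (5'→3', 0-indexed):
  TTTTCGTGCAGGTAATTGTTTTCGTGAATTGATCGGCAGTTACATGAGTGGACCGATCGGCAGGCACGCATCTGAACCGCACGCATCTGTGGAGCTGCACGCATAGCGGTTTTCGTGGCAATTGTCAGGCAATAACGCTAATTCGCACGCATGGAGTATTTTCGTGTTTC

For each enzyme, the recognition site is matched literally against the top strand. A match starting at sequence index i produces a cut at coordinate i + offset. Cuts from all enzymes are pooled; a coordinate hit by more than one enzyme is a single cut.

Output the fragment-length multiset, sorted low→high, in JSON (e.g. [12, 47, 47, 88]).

Site scan:
  HnxII (GCACGCAT, off=7): starts [63, 78, 96, 144] → cuts [70, 85, 103, 151]
  JekII (ATCGGCAG, off=0): starts [31, 55] → cuts [31, 55]
  WciV (AATTG, off=3): starts [13, 26, 119] → cuts [16, 29, 122]
  BxoIX (TTTTCGTG, off=8): starts [0, 18, 109, 158] → cuts [8, 26, 117, 166]
  IvoIV (GGAG, off=3): starts [90, 152] → cuts [93, 155]

All cut coordinates (distinct, sorted): [8, 16, 26, 29, 31, 55, 70, 85, 93, 103, 117, 122, 151, 155, 166]

Fragment lengths:
  8→16: 8 bp
  16→26: 10 bp
  26→29: 3 bp
  29→31: 2 bp
  31→55: 24 bp
  55→70: 15 bp
  70→85: 15 bp
  85→93: 8 bp
  93→103: 10 bp
  103→117: 14 bp
  117→122: 5 bp
  122→151: 29 bp
  151→155: 4 bp
  155→166: 11 bp
  166→8 (wrap): 170-166+8 = 12 bp

[2,3,4,5,8,8,10,10,11,12,14,15,15,24,29]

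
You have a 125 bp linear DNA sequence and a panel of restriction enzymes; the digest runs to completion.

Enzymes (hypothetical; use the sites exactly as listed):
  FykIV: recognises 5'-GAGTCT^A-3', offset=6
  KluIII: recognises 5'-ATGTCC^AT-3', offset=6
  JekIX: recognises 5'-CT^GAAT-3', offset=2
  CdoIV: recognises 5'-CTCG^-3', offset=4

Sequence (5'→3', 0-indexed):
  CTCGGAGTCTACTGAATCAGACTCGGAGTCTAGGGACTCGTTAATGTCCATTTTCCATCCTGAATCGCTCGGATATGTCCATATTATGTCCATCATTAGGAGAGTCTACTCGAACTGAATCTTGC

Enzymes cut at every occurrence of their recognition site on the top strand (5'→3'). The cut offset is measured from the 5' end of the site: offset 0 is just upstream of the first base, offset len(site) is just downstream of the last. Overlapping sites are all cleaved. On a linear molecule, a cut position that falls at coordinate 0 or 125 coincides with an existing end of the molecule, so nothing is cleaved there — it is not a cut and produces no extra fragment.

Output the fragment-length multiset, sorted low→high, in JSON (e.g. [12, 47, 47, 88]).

[3,4,4,5,6,6,9,9,9,9,10,11,12,12,16]

Scan for sites:
  FykIV GAGTCTA/6: at [4, 25, 101] ⇒ [10, 31, 107]
  KluIII ATGTCCAT/6: at [43, 74, 85] ⇒ [49, 80, 91]
  JekIX CTGAAT/2: at [11, 59, 114] ⇒ [13, 61, 116]
  CdoIV CTCG/4: at [0, 21, 36, 67, 108] ⇒ [4, 25, 40, 71, 112]

All cut coordinates (distinct, sorted): [4, 10, 13, 25, 31, 40, 49, 61, 71, 80, 91, 107, 112, 116]

Fragment lengths:
  [0,4): 4 bp
  [4,10): 6 bp
  [10,13): 3 bp
  [13,25): 12 bp
  [25,31): 6 bp
  [31,40): 9 bp
  [40,49): 9 bp
  [49,61): 12 bp
  [61,71): 10 bp
  [71,80): 9 bp
  [80,91): 11 bp
  [91,107): 16 bp
  [107,112): 5 bp
  [112,116): 4 bp
  [116,125): 9 bp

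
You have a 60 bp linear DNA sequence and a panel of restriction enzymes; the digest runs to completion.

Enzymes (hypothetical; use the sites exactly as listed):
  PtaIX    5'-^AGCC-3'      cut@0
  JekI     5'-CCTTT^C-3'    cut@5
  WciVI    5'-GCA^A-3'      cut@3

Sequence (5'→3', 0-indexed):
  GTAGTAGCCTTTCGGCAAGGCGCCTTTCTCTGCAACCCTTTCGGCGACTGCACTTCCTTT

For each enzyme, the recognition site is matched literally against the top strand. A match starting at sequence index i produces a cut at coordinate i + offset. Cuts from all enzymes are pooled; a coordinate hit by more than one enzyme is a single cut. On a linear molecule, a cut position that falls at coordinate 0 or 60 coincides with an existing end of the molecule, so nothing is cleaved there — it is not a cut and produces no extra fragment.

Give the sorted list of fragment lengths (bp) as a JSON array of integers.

Per-enzyme occurrences:
  PtaIX (AGCC, off=0): starts [5] → cuts [5]
  JekI (CCTTTC, off=5): starts [7, 22, 36] → cuts [12, 27, 41]
  WciVI (GCAA, off=3): starts [14, 31] → cuts [17, 34]

Pooled cuts: [5, 12, 17, 27, 34, 41]

Fragments:
  [0,5): 5 bp
  [5,12): 7 bp
  [12,17): 5 bp
  [17,27): 10 bp
  [27,34): 7 bp
  [34,41): 7 bp
  [41,60): 19 bp

[5,5,7,7,7,10,19]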